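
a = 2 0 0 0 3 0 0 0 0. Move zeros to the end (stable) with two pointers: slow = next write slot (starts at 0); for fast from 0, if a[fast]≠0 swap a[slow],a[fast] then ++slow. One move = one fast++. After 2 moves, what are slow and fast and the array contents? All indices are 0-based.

(s=0,f=0) a[fast]=2≠0 swap→a[0]=2 → slow++,fast++
(s=1,f=1) a[fast]=0 → fast++

slow=1, fast=2, a=[2, 0, 0, 0, 3, 0, 0, 0, 0]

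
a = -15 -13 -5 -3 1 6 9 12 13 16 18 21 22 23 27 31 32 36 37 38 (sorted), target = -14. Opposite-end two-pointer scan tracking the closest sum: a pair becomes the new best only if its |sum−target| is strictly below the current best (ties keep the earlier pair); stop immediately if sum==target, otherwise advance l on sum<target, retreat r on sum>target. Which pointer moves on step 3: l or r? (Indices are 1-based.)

[1,20] -15+38=23 d=37 * → r--
[1,19] -15+37=22 d=36 * → r--
[1,18] -15+36=21 d=35 * → r--

r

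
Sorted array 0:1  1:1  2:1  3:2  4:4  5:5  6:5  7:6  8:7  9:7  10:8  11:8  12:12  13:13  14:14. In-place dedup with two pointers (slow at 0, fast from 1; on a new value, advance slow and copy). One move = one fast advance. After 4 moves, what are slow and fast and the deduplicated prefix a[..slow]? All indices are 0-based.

slow=0 fast=1: a[fast]=1=a[slow] dup, fast++
slow=0 fast=2: a[fast]=1=a[slow] dup, fast++
slow=0 fast=3: a[fast]=2≠a[slow]=1 write a[1]=2, slow++,fast++
slow=1 fast=4: a[fast]=4≠a[slow]=2 write a[2]=4, slow++,fast++

slow=2, fast=5, prefix=[1, 2, 4]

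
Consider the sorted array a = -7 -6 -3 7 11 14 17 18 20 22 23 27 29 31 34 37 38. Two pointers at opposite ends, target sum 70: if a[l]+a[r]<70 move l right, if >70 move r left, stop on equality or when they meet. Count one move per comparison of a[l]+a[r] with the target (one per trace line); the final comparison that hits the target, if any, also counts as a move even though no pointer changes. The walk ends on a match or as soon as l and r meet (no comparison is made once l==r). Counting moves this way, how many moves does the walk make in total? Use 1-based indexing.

l=1 r=17: -7+38=31 <70, l++
l=2 r=17: -6+38=32 <70, l++
l=3 r=17: -3+38=35 <70, l++
l=4 r=17: 7+38=45 <70, l++
l=5 r=17: 11+38=49 <70, l++
l=6 r=17: 14+38=52 <70, l++
l=7 r=17: 17+38=55 <70, l++
l=8 r=17: 18+38=56 <70, l++
l=9 r=17: 20+38=58 <70, l++
l=10 r=17: 22+38=60 <70, l++
l=11 r=17: 23+38=61 <70, l++
l=12 r=17: 27+38=65 <70, l++
l=13 r=17: 29+38=67 <70, l++
l=14 r=17: 31+38=69 <70, l++
l=15 r=17: 34+38=72 >70, r--
l=15 r=16: 34+37=71 >70, r--

16 moves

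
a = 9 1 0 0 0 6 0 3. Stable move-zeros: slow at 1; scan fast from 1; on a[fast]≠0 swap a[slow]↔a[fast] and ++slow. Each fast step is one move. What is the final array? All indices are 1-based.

[9, 1, 6, 3, 0, 0, 0, 0]

(s=1,f=1) a[fast]=9≠0 swap→a[1]=9 → slow++,fast++
(s=2,f=2) a[fast]=1≠0 swap→a[2]=1 → slow++,fast++
(s=3,f=3) a[fast]=0 → fast++
(s=3,f=4) a[fast]=0 → fast++
(s=3,f=5) a[fast]=0 → fast++
(s=3,f=6) a[fast]=6≠0 swap→a[3]=6 → slow++,fast++
(s=4,f=7) a[fast]=0 → fast++
(s=4,f=8) a[fast]=3≠0 swap→a[4]=3 → slow++,fast++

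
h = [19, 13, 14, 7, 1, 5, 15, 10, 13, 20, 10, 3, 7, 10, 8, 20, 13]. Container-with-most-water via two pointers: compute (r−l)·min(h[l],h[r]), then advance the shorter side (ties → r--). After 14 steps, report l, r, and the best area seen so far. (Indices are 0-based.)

l=0 r=16: min(19,13)*16=208 best=208 *, r--
l=0 r=15: min(19,20)*15=285 best=285 *, l++
l=1 r=15: min(13,20)*14=182 best=285, l++
l=2 r=15: min(14,20)*13=182 best=285, l++
l=3 r=15: min(7,20)*12=84 best=285, l++
l=4 r=15: min(1,20)*11=11 best=285, l++
l=5 r=15: min(5,20)*10=50 best=285, l++
l=6 r=15: min(15,20)*9=135 best=285, l++
l=7 r=15: min(10,20)*8=80 best=285, l++
l=8 r=15: min(13,20)*7=91 best=285, l++
l=9 r=15: min(20,20)*6=120 best=285, r--
l=9 r=14: min(20,8)*5=40 best=285, r--
l=9 r=13: min(20,10)*4=40 best=285, r--
l=9 r=12: min(20,7)*3=21 best=285, r--

l=9, r=11, best area=285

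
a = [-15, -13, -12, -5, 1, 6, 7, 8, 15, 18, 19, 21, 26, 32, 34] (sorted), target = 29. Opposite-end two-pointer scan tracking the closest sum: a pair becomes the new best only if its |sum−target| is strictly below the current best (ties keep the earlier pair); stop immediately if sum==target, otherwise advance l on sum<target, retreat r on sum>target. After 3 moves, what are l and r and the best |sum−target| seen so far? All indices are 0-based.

l=3, r=14, best |Δ|=7

l=0 r=14: -15+34=19 d=10 *, l++
l=1 r=14: -13+34=21 d=8 *, l++
l=2 r=14: -12+34=22 d=7 *, l++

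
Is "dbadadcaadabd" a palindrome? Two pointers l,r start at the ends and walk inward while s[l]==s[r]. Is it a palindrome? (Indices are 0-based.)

not a palindrome (mismatch at 5,7)

l=0 r=12: 'd'=='d', l++,r--
l=1 r=11: 'b'=='b', l++,r--
l=2 r=10: 'a'=='a', l++,r--
l=3 r=9: 'd'=='d', l++,r--
l=4 r=8: 'a'=='a', l++,r--
l=5 r=7: 'd'!='a', stop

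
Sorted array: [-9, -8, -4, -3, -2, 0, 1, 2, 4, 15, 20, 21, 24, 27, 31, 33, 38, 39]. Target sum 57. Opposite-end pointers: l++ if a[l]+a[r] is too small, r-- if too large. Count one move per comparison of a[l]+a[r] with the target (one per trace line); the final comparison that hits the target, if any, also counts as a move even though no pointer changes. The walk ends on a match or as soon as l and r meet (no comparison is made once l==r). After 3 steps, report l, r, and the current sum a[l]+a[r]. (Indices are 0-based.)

l=3, r=17, sum=36

l=0 r=17: -9+39=30 <57, l++
l=1 r=17: -8+39=31 <57, l++
l=2 r=17: -4+39=35 <57, l++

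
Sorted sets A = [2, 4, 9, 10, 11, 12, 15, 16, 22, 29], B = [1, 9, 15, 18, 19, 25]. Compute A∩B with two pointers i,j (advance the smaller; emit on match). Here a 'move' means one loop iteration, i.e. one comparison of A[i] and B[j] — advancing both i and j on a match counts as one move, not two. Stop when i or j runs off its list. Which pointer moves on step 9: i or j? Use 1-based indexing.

i=1 j=1: 2>1, j++
i=1 j=2: 2<9, i++
i=2 j=2: 4<9, i++
i=3 j=2: 9==9 emit, i++,j++
i=4 j=3: 10<15, i++
i=5 j=3: 11<15, i++
i=6 j=3: 12<15, i++
i=7 j=3: 15==15 emit, i++,j++
i=8 j=4: 16<18, i++

i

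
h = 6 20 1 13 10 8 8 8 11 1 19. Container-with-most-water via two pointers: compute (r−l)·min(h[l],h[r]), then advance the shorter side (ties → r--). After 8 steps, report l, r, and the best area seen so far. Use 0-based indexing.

l=0 r=10: min(6,19)*10=60 best=60 *, l++
l=1 r=10: min(20,19)*9=171 best=171 *, r--
l=1 r=9: min(20,1)*8=8 best=171, r--
l=1 r=8: min(20,11)*7=77 best=171, r--
l=1 r=7: min(20,8)*6=48 best=171, r--
l=1 r=6: min(20,8)*5=40 best=171, r--
l=1 r=5: min(20,8)*4=32 best=171, r--
l=1 r=4: min(20,10)*3=30 best=171, r--

l=1, r=3, best area=171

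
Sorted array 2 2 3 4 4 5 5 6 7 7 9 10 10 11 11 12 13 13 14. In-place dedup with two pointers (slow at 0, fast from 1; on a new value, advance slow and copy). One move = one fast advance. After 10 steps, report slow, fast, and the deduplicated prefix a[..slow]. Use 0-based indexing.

slow=6, fast=11, prefix=[2, 3, 4, 5, 6, 7, 9]

slow=0 fast=1: a[fast]=2=a[slow] dup, fast++
slow=0 fast=2: a[fast]=3≠a[slow]=2 write a[1]=3, slow++,fast++
slow=1 fast=3: a[fast]=4≠a[slow]=3 write a[2]=4, slow++,fast++
slow=2 fast=4: a[fast]=4=a[slow] dup, fast++
slow=2 fast=5: a[fast]=5≠a[slow]=4 write a[3]=5, slow++,fast++
slow=3 fast=6: a[fast]=5=a[slow] dup, fast++
slow=3 fast=7: a[fast]=6≠a[slow]=5 write a[4]=6, slow++,fast++
slow=4 fast=8: a[fast]=7≠a[slow]=6 write a[5]=7, slow++,fast++
slow=5 fast=9: a[fast]=7=a[slow] dup, fast++
slow=5 fast=10: a[fast]=9≠a[slow]=7 write a[6]=9, slow++,fast++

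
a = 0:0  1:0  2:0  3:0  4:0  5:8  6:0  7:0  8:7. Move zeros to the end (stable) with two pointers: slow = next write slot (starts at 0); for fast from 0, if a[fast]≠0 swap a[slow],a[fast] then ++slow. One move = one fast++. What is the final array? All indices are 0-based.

slow=0 fast=0: a[fast]=0, fast++
slow=0 fast=1: a[fast]=0, fast++
slow=0 fast=2: a[fast]=0, fast++
slow=0 fast=3: a[fast]=0, fast++
slow=0 fast=4: a[fast]=0, fast++
slow=0 fast=5: a[fast]=8≠0 swap→a[0]=8, slow++,fast++
slow=1 fast=6: a[fast]=0, fast++
slow=1 fast=7: a[fast]=0, fast++
slow=1 fast=8: a[fast]=7≠0 swap→a[1]=7, slow++,fast++

[8, 7, 0, 0, 0, 0, 0, 0, 0]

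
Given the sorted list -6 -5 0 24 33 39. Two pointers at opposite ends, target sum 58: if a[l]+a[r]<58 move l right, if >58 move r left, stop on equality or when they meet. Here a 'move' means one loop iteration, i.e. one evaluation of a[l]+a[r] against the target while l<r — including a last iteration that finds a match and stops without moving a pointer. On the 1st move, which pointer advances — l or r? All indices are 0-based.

l

l=0 r=5: -6+39=33 <58, l++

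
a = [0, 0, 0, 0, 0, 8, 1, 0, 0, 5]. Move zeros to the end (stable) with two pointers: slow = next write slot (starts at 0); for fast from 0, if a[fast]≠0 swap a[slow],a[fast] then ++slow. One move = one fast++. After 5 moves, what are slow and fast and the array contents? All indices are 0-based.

slow=0, fast=5, a=[0, 0, 0, 0, 0, 8, 1, 0, 0, 5]

slow=0 fast=0: a[fast]=0, fast++
slow=0 fast=1: a[fast]=0, fast++
slow=0 fast=2: a[fast]=0, fast++
slow=0 fast=3: a[fast]=0, fast++
slow=0 fast=4: a[fast]=0, fast++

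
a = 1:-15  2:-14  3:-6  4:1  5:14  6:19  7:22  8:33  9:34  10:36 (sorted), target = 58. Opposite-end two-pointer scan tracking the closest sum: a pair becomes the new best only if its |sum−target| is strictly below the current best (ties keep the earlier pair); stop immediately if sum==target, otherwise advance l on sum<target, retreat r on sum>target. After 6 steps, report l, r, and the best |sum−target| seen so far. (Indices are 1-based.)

l=7, r=10, best |Δ|=3

[1,10] -15+36=21 d=37 * → l++
[2,10] -14+36=22 d=36 * → l++
[3,10] -6+36=30 d=28 * → l++
[4,10] 1+36=37 d=21 * → l++
[5,10] 14+36=50 d=8 * → l++
[6,10] 19+36=55 d=3 * → l++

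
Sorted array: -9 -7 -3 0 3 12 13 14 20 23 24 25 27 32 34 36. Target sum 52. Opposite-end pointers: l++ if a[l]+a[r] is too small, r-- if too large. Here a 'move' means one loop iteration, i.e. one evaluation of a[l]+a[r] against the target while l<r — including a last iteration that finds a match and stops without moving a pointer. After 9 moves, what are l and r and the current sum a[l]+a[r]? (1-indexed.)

l=1 r=16: -9+36=27 <52, l++
l=2 r=16: -7+36=29 <52, l++
l=3 r=16: -3+36=33 <52, l++
l=4 r=16: 0+36=36 <52, l++
l=5 r=16: 3+36=39 <52, l++
l=6 r=16: 12+36=48 <52, l++
l=7 r=16: 13+36=49 <52, l++
l=8 r=16: 14+36=50 <52, l++
l=9 r=16: 20+36=56 >52, r--

l=9, r=15, sum=54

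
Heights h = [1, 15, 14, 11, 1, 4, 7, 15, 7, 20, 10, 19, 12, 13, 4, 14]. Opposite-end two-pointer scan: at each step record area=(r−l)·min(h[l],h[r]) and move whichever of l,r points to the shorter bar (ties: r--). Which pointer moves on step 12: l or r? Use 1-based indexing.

l

[1,16] min(1,14)*15=15 best=15 * → l++
[2,16] min(15,14)*14=196 best=196 * → r--
[2,15] min(15,4)*13=52 best=196 → r--
[2,14] min(15,13)*12=156 best=196 → r--
[2,13] min(15,12)*11=132 best=196 → r--
[2,12] min(15,19)*10=150 best=196 → l++
[3,12] min(14,19)*9=126 best=196 → l++
[4,12] min(11,19)*8=88 best=196 → l++
[5,12] min(1,19)*7=7 best=196 → l++
[6,12] min(4,19)*6=24 best=196 → l++
[7,12] min(7,19)*5=35 best=196 → l++
[8,12] min(15,19)*4=60 best=196 → l++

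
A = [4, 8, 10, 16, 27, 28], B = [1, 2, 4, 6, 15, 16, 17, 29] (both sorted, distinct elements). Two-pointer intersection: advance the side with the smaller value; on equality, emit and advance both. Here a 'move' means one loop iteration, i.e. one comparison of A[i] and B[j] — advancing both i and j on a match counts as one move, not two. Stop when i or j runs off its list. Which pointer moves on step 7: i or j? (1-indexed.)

j

i=1 j=1: 4>1, j++
i=1 j=2: 4>2, j++
i=1 j=3: 4==4 emit, i++,j++
i=2 j=4: 8>6, j++
i=2 j=5: 8<15, i++
i=3 j=5: 10<15, i++
i=4 j=5: 16>15, j++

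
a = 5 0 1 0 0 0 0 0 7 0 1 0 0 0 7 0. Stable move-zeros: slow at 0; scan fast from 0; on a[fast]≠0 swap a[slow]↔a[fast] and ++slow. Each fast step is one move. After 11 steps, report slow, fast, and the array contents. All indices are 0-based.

slow=0 fast=0: a[fast]=5≠0 swap→a[0]=5, slow++,fast++
slow=1 fast=1: a[fast]=0, fast++
slow=1 fast=2: a[fast]=1≠0 swap→a[1]=1, slow++,fast++
slow=2 fast=3: a[fast]=0, fast++
slow=2 fast=4: a[fast]=0, fast++
slow=2 fast=5: a[fast]=0, fast++
slow=2 fast=6: a[fast]=0, fast++
slow=2 fast=7: a[fast]=0, fast++
slow=2 fast=8: a[fast]=7≠0 swap→a[2]=7, slow++,fast++
slow=3 fast=9: a[fast]=0, fast++
slow=3 fast=10: a[fast]=1≠0 swap→a[3]=1, slow++,fast++

slow=4, fast=11, a=[5, 1, 7, 1, 0, 0, 0, 0, 0, 0, 0, 0, 0, 0, 7, 0]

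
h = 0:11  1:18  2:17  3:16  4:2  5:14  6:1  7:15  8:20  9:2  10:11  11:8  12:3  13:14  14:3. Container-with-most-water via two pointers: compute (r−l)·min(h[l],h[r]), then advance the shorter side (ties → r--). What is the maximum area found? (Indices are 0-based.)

max area = 168

l=0 r=14: min(11,3)*14=42 best=42 *, r--
l=0 r=13: min(11,14)*13=143 best=143 *, l++
l=1 r=13: min(18,14)*12=168 best=168 *, r--
l=1 r=12: min(18,3)*11=33 best=168, r--
l=1 r=11: min(18,8)*10=80 best=168, r--
l=1 r=10: min(18,11)*9=99 best=168, r--
l=1 r=9: min(18,2)*8=16 best=168, r--
l=1 r=8: min(18,20)*7=126 best=168, l++
l=2 r=8: min(17,20)*6=102 best=168, l++
l=3 r=8: min(16,20)*5=80 best=168, l++
l=4 r=8: min(2,20)*4=8 best=168, l++
l=5 r=8: min(14,20)*3=42 best=168, l++
l=6 r=8: min(1,20)*2=2 best=168, l++
l=7 r=8: min(15,20)*1=15 best=168, l++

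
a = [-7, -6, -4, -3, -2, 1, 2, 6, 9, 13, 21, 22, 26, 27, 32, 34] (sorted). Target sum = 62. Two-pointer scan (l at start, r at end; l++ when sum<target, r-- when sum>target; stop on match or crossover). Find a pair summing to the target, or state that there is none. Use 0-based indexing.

no pair

l=0 r=15: -7+34=27 <62, l++
l=1 r=15: -6+34=28 <62, l++
l=2 r=15: -4+34=30 <62, l++
l=3 r=15: -3+34=31 <62, l++
l=4 r=15: -2+34=32 <62, l++
l=5 r=15: 1+34=35 <62, l++
l=6 r=15: 2+34=36 <62, l++
l=7 r=15: 6+34=40 <62, l++
l=8 r=15: 9+34=43 <62, l++
l=9 r=15: 13+34=47 <62, l++
l=10 r=15: 21+34=55 <62, l++
l=11 r=15: 22+34=56 <62, l++
l=12 r=15: 26+34=60 <62, l++
l=13 r=15: 27+34=61 <62, l++
l=14 r=15: 32+34=66 >62, r--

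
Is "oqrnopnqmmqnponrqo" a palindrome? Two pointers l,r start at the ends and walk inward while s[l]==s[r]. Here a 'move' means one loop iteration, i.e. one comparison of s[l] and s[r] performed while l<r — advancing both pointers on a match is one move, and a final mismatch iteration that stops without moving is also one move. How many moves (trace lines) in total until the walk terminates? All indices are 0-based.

[0,17] 'o'=='o' → l++,r--
[1,16] 'q'=='q' → l++,r--
[2,15] 'r'=='r' → l++,r--
[3,14] 'n'=='n' → l++,r--
[4,13] 'o'=='o' → l++,r--
[5,12] 'p'=='p' → l++,r--
[6,11] 'n'=='n' → l++,r--
[7,10] 'q'=='q' → l++,r--
[8,9] 'm'=='m' → l++,r--

9 moves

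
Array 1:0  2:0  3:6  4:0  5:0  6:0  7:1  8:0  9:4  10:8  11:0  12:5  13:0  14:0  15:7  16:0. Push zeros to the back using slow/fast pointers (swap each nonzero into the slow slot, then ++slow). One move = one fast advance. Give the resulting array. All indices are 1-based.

(s=1,f=1) a[fast]=0 → fast++
(s=1,f=2) a[fast]=0 → fast++
(s=1,f=3) a[fast]=6≠0 swap→a[1]=6 → slow++,fast++
(s=2,f=4) a[fast]=0 → fast++
(s=2,f=5) a[fast]=0 → fast++
(s=2,f=6) a[fast]=0 → fast++
(s=2,f=7) a[fast]=1≠0 swap→a[2]=1 → slow++,fast++
(s=3,f=8) a[fast]=0 → fast++
(s=3,f=9) a[fast]=4≠0 swap→a[3]=4 → slow++,fast++
(s=4,f=10) a[fast]=8≠0 swap→a[4]=8 → slow++,fast++
(s=5,f=11) a[fast]=0 → fast++
(s=5,f=12) a[fast]=5≠0 swap→a[5]=5 → slow++,fast++
(s=6,f=13) a[fast]=0 → fast++
(s=6,f=14) a[fast]=0 → fast++
(s=6,f=15) a[fast]=7≠0 swap→a[6]=7 → slow++,fast++
(s=7,f=16) a[fast]=0 → fast++

[6, 1, 4, 8, 5, 7, 0, 0, 0, 0, 0, 0, 0, 0, 0, 0]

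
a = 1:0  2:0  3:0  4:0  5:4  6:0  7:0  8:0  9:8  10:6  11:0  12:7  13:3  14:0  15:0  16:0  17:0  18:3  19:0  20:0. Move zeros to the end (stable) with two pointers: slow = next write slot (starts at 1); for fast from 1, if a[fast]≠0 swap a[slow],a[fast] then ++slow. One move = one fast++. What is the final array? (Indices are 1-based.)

slow=1 fast=1: a[fast]=0, fast++
slow=1 fast=2: a[fast]=0, fast++
slow=1 fast=3: a[fast]=0, fast++
slow=1 fast=4: a[fast]=0, fast++
slow=1 fast=5: a[fast]=4≠0 swap→a[1]=4, slow++,fast++
slow=2 fast=6: a[fast]=0, fast++
slow=2 fast=7: a[fast]=0, fast++
slow=2 fast=8: a[fast]=0, fast++
slow=2 fast=9: a[fast]=8≠0 swap→a[2]=8, slow++,fast++
slow=3 fast=10: a[fast]=6≠0 swap→a[3]=6, slow++,fast++
slow=4 fast=11: a[fast]=0, fast++
slow=4 fast=12: a[fast]=7≠0 swap→a[4]=7, slow++,fast++
slow=5 fast=13: a[fast]=3≠0 swap→a[5]=3, slow++,fast++
slow=6 fast=14: a[fast]=0, fast++
slow=6 fast=15: a[fast]=0, fast++
slow=6 fast=16: a[fast]=0, fast++
slow=6 fast=17: a[fast]=0, fast++
slow=6 fast=18: a[fast]=3≠0 swap→a[6]=3, slow++,fast++
slow=7 fast=19: a[fast]=0, fast++
slow=7 fast=20: a[fast]=0, fast++

[4, 8, 6, 7, 3, 3, 0, 0, 0, 0, 0, 0, 0, 0, 0, 0, 0, 0, 0, 0]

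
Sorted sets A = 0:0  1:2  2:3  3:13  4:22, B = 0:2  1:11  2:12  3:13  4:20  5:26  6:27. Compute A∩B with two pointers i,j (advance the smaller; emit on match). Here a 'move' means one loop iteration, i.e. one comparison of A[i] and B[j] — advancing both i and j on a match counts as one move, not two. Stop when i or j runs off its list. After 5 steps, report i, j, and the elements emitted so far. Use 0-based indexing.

[i=0,j=0] 0<2 → i++
[i=1,j=0] 2==2 emit → i++,j++
[i=2,j=1] 3<11 → i++
[i=3,j=1] 13>11 → j++
[i=3,j=2] 13>12 → j++

i=3, j=3, emitted=[2]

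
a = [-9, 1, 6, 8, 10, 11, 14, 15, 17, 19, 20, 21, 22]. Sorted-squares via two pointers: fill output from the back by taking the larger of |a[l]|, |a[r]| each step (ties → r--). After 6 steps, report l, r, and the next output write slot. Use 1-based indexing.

l=1, r=7, next write slot=7

[1,13] |-9|<=|22| out[13]=484 → r--
[1,12] |-9|<=|21| out[12]=441 → r--
[1,11] |-9|<=|20| out[11]=400 → r--
[1,10] |-9|<=|19| out[10]=361 → r--
[1,9] |-9|<=|17| out[9]=289 → r--
[1,8] |-9|<=|15| out[8]=225 → r--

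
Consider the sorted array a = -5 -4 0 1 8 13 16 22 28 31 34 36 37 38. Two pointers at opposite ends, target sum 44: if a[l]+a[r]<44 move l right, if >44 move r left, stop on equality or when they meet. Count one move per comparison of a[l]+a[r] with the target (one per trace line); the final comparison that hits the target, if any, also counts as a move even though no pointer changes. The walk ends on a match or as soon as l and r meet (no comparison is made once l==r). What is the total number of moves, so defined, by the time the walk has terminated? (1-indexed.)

[1,14] -5+38=33 <44 → l++
[2,14] -4+38=34 <44 → l++
[3,14] 0+38=38 <44 → l++
[4,14] 1+38=39 <44 → l++
[5,14] 8+38=46 >44 → r--
[5,13] 8+37=45 >44 → r--
[5,12] 8+36=44 → found

7 moves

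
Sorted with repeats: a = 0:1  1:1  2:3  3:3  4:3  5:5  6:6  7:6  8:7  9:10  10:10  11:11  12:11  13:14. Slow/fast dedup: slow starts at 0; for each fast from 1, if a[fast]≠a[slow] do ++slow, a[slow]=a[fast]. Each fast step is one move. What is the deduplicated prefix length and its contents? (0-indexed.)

(s=0,f=1) a[fast]=1=a[slow] dup → fast++
(s=0,f=2) a[fast]=3≠a[slow]=1 write a[1]=3 → slow++,fast++
(s=1,f=3) a[fast]=3=a[slow] dup → fast++
(s=1,f=4) a[fast]=3=a[slow] dup → fast++
(s=1,f=5) a[fast]=5≠a[slow]=3 write a[2]=5 → slow++,fast++
(s=2,f=6) a[fast]=6≠a[slow]=5 write a[3]=6 → slow++,fast++
(s=3,f=7) a[fast]=6=a[slow] dup → fast++
(s=3,f=8) a[fast]=7≠a[slow]=6 write a[4]=7 → slow++,fast++
(s=4,f=9) a[fast]=10≠a[slow]=7 write a[5]=10 → slow++,fast++
(s=5,f=10) a[fast]=10=a[slow] dup → fast++
(s=5,f=11) a[fast]=11≠a[slow]=10 write a[6]=11 → slow++,fast++
(s=6,f=12) a[fast]=11=a[slow] dup → fast++
(s=6,f=13) a[fast]=14≠a[slow]=11 write a[7]=14 → slow++,fast++

length 8; prefix = [1, 3, 5, 6, 7, 10, 11, 14]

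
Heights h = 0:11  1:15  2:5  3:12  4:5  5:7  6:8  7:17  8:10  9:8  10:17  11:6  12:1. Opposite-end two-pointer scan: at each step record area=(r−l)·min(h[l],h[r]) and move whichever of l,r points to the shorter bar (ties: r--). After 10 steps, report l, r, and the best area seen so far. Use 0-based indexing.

l=7, r=9, best area=135

l=0 r=12: min(11,1)*12=12 best=12 *, r--
l=0 r=11: min(11,6)*11=66 best=66 *, r--
l=0 r=10: min(11,17)*10=110 best=110 *, l++
l=1 r=10: min(15,17)*9=135 best=135 *, l++
l=2 r=10: min(5,17)*8=40 best=135, l++
l=3 r=10: min(12,17)*7=84 best=135, l++
l=4 r=10: min(5,17)*6=30 best=135, l++
l=5 r=10: min(7,17)*5=35 best=135, l++
l=6 r=10: min(8,17)*4=32 best=135, l++
l=7 r=10: min(17,17)*3=51 best=135, r--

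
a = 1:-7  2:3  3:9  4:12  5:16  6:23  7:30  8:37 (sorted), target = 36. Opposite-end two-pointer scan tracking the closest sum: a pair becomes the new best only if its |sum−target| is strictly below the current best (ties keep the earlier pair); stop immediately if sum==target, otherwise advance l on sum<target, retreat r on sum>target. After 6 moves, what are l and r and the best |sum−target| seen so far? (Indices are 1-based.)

l=5, r=6, best |Δ|=1

[1,8] -7+37=30 d=6 * → l++
[2,8] 3+37=40 d=4 * → r--
[2,7] 3+30=33 d=3 * → l++
[3,7] 9+30=39 d=3 → r--
[3,6] 9+23=32 d=4 → l++
[4,6] 12+23=35 d=1 * → l++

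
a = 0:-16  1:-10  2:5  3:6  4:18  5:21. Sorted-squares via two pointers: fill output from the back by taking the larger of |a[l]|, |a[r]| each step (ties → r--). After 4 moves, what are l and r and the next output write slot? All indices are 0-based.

l=2, r=3, next write slot=1

l=0 r=5: |-16|<=|21| out[5]=441, r--
l=0 r=4: |-16|<=|18| out[4]=324, r--
l=0 r=3: |-16|>|6| out[3]=256, l++
l=1 r=3: |-10|>|6| out[2]=100, l++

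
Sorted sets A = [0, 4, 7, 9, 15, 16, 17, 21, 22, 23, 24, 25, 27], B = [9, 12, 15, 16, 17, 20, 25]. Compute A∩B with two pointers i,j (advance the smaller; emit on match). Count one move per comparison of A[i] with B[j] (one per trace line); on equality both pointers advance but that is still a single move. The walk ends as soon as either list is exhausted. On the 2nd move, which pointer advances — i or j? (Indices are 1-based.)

i=1 j=1: 0<9, i++
i=2 j=1: 4<9, i++

i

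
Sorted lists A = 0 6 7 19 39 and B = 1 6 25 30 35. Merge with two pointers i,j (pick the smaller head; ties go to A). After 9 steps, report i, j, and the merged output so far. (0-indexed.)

i=0 j=0: A[i]=0<=B[j]=1 take 0, i++
i=1 j=0: A[i]=6>B[j]=1 take 1, j++
i=1 j=1: A[i]=6<=B[j]=6 take 6, i++
i=2 j=1: A[i]=7>B[j]=6 take 6, j++
i=2 j=2: A[i]=7<=B[j]=25 take 7, i++
i=3 j=2: A[i]=19<=B[j]=25 take 19, i++
i=4 j=2: A[i]=39>B[j]=25 take 25, j++
i=4 j=3: A[i]=39>B[j]=30 take 30, j++
i=4 j=4: A[i]=39>B[j]=35 take 35, j++

i=4, j=5, merged so far=[0, 1, 6, 6, 7, 19, 25, 30, 35]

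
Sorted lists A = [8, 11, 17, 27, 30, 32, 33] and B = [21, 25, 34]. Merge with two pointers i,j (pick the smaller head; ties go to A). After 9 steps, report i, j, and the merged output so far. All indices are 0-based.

i=7, j=2, merged so far=[8, 11, 17, 21, 25, 27, 30, 32, 33]

[i=0,j=0] A[i]=8<=B[j]=21 take 8 → i++
[i=1,j=0] A[i]=11<=B[j]=21 take 11 → i++
[i=2,j=0] A[i]=17<=B[j]=21 take 17 → i++
[i=3,j=0] A[i]=27>B[j]=21 take 21 → j++
[i=3,j=1] A[i]=27>B[j]=25 take 25 → j++
[i=3,j=2] A[i]=27<=B[j]=34 take 27 → i++
[i=4,j=2] A[i]=30<=B[j]=34 take 30 → i++
[i=5,j=2] A[i]=32<=B[j]=34 take 32 → i++
[i=6,j=2] A[i]=33<=B[j]=34 take 33 → i++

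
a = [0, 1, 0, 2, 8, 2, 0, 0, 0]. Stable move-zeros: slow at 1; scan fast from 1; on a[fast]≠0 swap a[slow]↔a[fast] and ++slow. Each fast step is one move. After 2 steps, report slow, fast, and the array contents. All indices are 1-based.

slow=2, fast=3, a=[1, 0, 0, 2, 8, 2, 0, 0, 0]

slow=1 fast=1: a[fast]=0, fast++
slow=1 fast=2: a[fast]=1≠0 swap→a[1]=1, slow++,fast++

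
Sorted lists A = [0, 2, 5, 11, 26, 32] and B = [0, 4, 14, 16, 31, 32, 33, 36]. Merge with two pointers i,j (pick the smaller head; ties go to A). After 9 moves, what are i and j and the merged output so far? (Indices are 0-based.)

i=5, j=4, merged so far=[0, 0, 2, 4, 5, 11, 14, 16, 26]

i=0 j=0: A[i]=0<=B[j]=0 take 0, i++
i=1 j=0: A[i]=2>B[j]=0 take 0, j++
i=1 j=1: A[i]=2<=B[j]=4 take 2, i++
i=2 j=1: A[i]=5>B[j]=4 take 4, j++
i=2 j=2: A[i]=5<=B[j]=14 take 5, i++
i=3 j=2: A[i]=11<=B[j]=14 take 11, i++
i=4 j=2: A[i]=26>B[j]=14 take 14, j++
i=4 j=3: A[i]=26>B[j]=16 take 16, j++
i=4 j=4: A[i]=26<=B[j]=31 take 26, i++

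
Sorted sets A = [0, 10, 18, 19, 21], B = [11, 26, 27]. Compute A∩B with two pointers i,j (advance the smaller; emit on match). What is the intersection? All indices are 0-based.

intersection = []

i=0 j=0: 0<11, i++
i=1 j=0: 10<11, i++
i=2 j=0: 18>11, j++
i=2 j=1: 18<26, i++
i=3 j=1: 19<26, i++
i=4 j=1: 21<26, i++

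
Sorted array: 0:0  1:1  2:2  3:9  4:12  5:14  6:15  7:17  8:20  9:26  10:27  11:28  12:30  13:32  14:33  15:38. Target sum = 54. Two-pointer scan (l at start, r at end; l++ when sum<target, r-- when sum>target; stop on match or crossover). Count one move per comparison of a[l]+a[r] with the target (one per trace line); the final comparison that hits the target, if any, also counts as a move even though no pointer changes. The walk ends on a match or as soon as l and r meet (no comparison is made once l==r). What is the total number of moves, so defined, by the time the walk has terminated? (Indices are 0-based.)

l=0 r=15: 0+38=38 <54, l++
l=1 r=15: 1+38=39 <54, l++
l=2 r=15: 2+38=40 <54, l++
l=3 r=15: 9+38=47 <54, l++
l=4 r=15: 12+38=50 <54, l++
l=5 r=15: 14+38=52 <54, l++
l=6 r=15: 15+38=53 <54, l++
l=7 r=15: 17+38=55 >54, r--
l=7 r=14: 17+33=50 <54, l++
l=8 r=14: 20+33=53 <54, l++
l=9 r=14: 26+33=59 >54, r--
l=9 r=13: 26+32=58 >54, r--
l=9 r=12: 26+30=56 >54, r--
l=9 r=11: 26+28=54, found

14 moves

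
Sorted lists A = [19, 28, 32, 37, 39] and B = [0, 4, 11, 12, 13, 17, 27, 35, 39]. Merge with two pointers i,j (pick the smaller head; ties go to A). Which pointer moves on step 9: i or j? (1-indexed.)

i=1 j=1: A[i]=19>B[j]=0 take 0, j++
i=1 j=2: A[i]=19>B[j]=4 take 4, j++
i=1 j=3: A[i]=19>B[j]=11 take 11, j++
i=1 j=4: A[i]=19>B[j]=12 take 12, j++
i=1 j=5: A[i]=19>B[j]=13 take 13, j++
i=1 j=6: A[i]=19>B[j]=17 take 17, j++
i=1 j=7: A[i]=19<=B[j]=27 take 19, i++
i=2 j=7: A[i]=28>B[j]=27 take 27, j++
i=2 j=8: A[i]=28<=B[j]=35 take 28, i++

i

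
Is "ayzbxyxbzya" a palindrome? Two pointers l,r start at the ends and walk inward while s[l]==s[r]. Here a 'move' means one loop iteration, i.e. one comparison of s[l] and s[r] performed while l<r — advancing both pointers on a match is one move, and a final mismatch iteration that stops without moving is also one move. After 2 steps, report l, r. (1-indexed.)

l=3, r=9

l=1 r=11: 'a'=='a', l++,r--
l=2 r=10: 'y'=='y', l++,r--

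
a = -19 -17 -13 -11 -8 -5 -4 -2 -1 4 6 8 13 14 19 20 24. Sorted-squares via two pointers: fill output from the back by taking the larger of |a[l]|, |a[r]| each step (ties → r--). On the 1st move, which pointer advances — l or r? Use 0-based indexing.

r

[0,16] |-19|<=|24| out[16]=576 → r--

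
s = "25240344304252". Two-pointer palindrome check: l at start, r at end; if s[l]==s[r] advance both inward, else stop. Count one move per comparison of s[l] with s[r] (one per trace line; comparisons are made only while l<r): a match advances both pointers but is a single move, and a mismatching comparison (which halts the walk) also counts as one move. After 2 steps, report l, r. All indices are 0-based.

[0,13] '2'=='2' → l++,r--
[1,12] '5'=='5' → l++,r--

l=2, r=11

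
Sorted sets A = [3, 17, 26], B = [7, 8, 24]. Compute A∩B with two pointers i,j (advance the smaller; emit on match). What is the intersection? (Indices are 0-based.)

[i=0,j=0] 3<7 → i++
[i=1,j=0] 17>7 → j++
[i=1,j=1] 17>8 → j++
[i=1,j=2] 17<24 → i++
[i=2,j=2] 26>24 → j++

intersection = []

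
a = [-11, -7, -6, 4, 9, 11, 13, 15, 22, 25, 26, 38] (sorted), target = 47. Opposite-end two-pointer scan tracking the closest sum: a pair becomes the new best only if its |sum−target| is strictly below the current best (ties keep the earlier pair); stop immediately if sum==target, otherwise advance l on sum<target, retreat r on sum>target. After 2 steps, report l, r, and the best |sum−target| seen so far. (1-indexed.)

[1,12] -11+38=27 d=20 * → l++
[2,12] -7+38=31 d=16 * → l++

l=3, r=12, best |Δ|=16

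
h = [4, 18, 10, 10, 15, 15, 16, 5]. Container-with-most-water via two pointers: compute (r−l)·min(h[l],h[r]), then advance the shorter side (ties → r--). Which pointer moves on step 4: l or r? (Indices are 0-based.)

r

[0,7] min(4,5)*7=28 best=28 * → l++
[1,7] min(18,5)*6=30 best=30 * → r--
[1,6] min(18,16)*5=80 best=80 * → r--
[1,5] min(18,15)*4=60 best=80 → r--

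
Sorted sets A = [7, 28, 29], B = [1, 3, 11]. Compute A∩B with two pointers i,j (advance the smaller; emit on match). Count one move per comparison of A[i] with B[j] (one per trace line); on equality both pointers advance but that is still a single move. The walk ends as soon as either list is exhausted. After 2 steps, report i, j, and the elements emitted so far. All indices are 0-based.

[i=0,j=0] 7>1 → j++
[i=0,j=1] 7>3 → j++

i=0, j=2, emitted=[]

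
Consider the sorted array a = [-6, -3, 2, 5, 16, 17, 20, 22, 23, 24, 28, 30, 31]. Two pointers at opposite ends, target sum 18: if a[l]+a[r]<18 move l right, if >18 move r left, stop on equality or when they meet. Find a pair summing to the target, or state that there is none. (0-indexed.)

(-6, 24)

[0,12] -6+31=25 >18 → r--
[0,11] -6+30=24 >18 → r--
[0,10] -6+28=22 >18 → r--
[0,9] -6+24=18 → found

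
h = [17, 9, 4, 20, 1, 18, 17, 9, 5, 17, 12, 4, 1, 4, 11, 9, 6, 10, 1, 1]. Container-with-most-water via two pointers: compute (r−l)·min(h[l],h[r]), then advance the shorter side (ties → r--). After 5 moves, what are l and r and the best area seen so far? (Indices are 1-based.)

l=1 r=20: min(17,1)*19=19 best=19 *, r--
l=1 r=19: min(17,1)*18=18 best=19, r--
l=1 r=18: min(17,10)*17=170 best=170 *, r--
l=1 r=17: min(17,6)*16=96 best=170, r--
l=1 r=16: min(17,9)*15=135 best=170, r--

l=1, r=15, best area=170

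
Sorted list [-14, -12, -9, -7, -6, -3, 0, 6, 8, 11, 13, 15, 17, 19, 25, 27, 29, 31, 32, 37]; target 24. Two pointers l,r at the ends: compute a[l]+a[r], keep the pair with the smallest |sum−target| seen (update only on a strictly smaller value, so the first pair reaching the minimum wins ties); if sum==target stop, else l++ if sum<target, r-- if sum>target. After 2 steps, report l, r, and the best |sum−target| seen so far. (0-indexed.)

[0,19] -14+37=23 d=1 * → l++
[1,19] -12+37=25 d=1 → r--

l=1, r=18, best |Δ|=1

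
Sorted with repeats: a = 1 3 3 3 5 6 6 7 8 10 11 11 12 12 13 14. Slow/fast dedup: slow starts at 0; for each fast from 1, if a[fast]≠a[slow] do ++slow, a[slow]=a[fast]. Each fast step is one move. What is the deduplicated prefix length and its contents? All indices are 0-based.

(s=0,f=1) a[fast]=3≠a[slow]=1 write a[1]=3 → slow++,fast++
(s=1,f=2) a[fast]=3=a[slow] dup → fast++
(s=1,f=3) a[fast]=3=a[slow] dup → fast++
(s=1,f=4) a[fast]=5≠a[slow]=3 write a[2]=5 → slow++,fast++
(s=2,f=5) a[fast]=6≠a[slow]=5 write a[3]=6 → slow++,fast++
(s=3,f=6) a[fast]=6=a[slow] dup → fast++
(s=3,f=7) a[fast]=7≠a[slow]=6 write a[4]=7 → slow++,fast++
(s=4,f=8) a[fast]=8≠a[slow]=7 write a[5]=8 → slow++,fast++
(s=5,f=9) a[fast]=10≠a[slow]=8 write a[6]=10 → slow++,fast++
(s=6,f=10) a[fast]=11≠a[slow]=10 write a[7]=11 → slow++,fast++
(s=7,f=11) a[fast]=11=a[slow] dup → fast++
(s=7,f=12) a[fast]=12≠a[slow]=11 write a[8]=12 → slow++,fast++
(s=8,f=13) a[fast]=12=a[slow] dup → fast++
(s=8,f=14) a[fast]=13≠a[slow]=12 write a[9]=13 → slow++,fast++
(s=9,f=15) a[fast]=14≠a[slow]=13 write a[10]=14 → slow++,fast++

length 11; prefix = [1, 3, 5, 6, 7, 8, 10, 11, 12, 13, 14]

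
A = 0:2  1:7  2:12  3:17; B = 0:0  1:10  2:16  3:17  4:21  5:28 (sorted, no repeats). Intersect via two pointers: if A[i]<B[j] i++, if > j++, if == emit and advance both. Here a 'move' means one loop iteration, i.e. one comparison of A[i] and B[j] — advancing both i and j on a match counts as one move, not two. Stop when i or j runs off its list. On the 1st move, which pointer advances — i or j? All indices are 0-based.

j

[i=0,j=0] 2>0 → j++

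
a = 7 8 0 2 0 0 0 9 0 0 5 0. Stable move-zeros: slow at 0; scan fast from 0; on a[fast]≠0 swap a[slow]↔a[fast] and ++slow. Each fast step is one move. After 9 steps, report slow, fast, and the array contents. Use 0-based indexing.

slow=0 fast=0: a[fast]=7≠0 swap→a[0]=7, slow++,fast++
slow=1 fast=1: a[fast]=8≠0 swap→a[1]=8, slow++,fast++
slow=2 fast=2: a[fast]=0, fast++
slow=2 fast=3: a[fast]=2≠0 swap→a[2]=2, slow++,fast++
slow=3 fast=4: a[fast]=0, fast++
slow=3 fast=5: a[fast]=0, fast++
slow=3 fast=6: a[fast]=0, fast++
slow=3 fast=7: a[fast]=9≠0 swap→a[3]=9, slow++,fast++
slow=4 fast=8: a[fast]=0, fast++

slow=4, fast=9, a=[7, 8, 2, 9, 0, 0, 0, 0, 0, 0, 5, 0]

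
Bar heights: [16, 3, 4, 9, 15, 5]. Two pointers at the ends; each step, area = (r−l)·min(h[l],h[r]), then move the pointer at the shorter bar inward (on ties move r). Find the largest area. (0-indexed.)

max area = 60

l=0 r=5: min(16,5)*5=25 best=25 *, r--
l=0 r=4: min(16,15)*4=60 best=60 *, r--
l=0 r=3: min(16,9)*3=27 best=60, r--
l=0 r=2: min(16,4)*2=8 best=60, r--
l=0 r=1: min(16,3)*1=3 best=60, r--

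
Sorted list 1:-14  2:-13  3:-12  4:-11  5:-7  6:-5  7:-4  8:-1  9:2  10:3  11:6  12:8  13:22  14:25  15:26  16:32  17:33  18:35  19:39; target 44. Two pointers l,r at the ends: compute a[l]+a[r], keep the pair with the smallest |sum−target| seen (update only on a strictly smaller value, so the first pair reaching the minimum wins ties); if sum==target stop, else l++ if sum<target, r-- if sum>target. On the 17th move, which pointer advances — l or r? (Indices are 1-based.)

r

l=1 r=19: -14+39=25 d=19 *, l++
l=2 r=19: -13+39=26 d=18 *, l++
l=3 r=19: -12+39=27 d=17 *, l++
l=4 r=19: -11+39=28 d=16 *, l++
l=5 r=19: -7+39=32 d=12 *, l++
l=6 r=19: -5+39=34 d=10 *, l++
l=7 r=19: -4+39=35 d=9 *, l++
l=8 r=19: -1+39=38 d=6 *, l++
l=9 r=19: 2+39=41 d=3 *, l++
l=10 r=19: 3+39=42 d=2 *, l++
l=11 r=19: 6+39=45 d=1 *, r--
l=11 r=18: 6+35=41 d=3, l++
l=12 r=18: 8+35=43 d=1, l++
l=13 r=18: 22+35=57 d=13, r--
l=13 r=17: 22+33=55 d=11, r--
l=13 r=16: 22+32=54 d=10, r--
l=13 r=15: 22+26=48 d=4, r--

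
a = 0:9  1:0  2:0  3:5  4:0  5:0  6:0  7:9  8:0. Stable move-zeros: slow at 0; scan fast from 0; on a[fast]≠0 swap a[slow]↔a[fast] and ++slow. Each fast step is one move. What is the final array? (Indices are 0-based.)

slow=0 fast=0: a[fast]=9≠0 swap→a[0]=9, slow++,fast++
slow=1 fast=1: a[fast]=0, fast++
slow=1 fast=2: a[fast]=0, fast++
slow=1 fast=3: a[fast]=5≠0 swap→a[1]=5, slow++,fast++
slow=2 fast=4: a[fast]=0, fast++
slow=2 fast=5: a[fast]=0, fast++
slow=2 fast=6: a[fast]=0, fast++
slow=2 fast=7: a[fast]=9≠0 swap→a[2]=9, slow++,fast++
slow=3 fast=8: a[fast]=0, fast++

[9, 5, 9, 0, 0, 0, 0, 0, 0]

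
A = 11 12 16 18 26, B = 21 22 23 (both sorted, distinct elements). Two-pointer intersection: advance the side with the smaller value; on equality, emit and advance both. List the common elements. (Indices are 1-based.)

i=1 j=1: 11<21, i++
i=2 j=1: 12<21, i++
i=3 j=1: 16<21, i++
i=4 j=1: 18<21, i++
i=5 j=1: 26>21, j++
i=5 j=2: 26>22, j++
i=5 j=3: 26>23, j++

intersection = []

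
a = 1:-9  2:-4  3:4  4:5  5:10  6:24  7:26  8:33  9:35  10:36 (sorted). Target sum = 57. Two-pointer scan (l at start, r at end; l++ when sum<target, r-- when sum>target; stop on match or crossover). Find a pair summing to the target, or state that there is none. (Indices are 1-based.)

l=1 r=10: -9+36=27 <57, l++
l=2 r=10: -4+36=32 <57, l++
l=3 r=10: 4+36=40 <57, l++
l=4 r=10: 5+36=41 <57, l++
l=5 r=10: 10+36=46 <57, l++
l=6 r=10: 24+36=60 >57, r--
l=6 r=9: 24+35=59 >57, r--
l=6 r=8: 24+33=57, found

(24, 33)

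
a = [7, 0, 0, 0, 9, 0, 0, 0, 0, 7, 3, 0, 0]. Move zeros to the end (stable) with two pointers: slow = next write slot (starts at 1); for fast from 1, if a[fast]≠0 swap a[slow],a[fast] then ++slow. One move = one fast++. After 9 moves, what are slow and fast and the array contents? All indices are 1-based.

slow=3, fast=10, a=[7, 9, 0, 0, 0, 0, 0, 0, 0, 7, 3, 0, 0]

(s=1,f=1) a[fast]=7≠0 swap→a[1]=7 → slow++,fast++
(s=2,f=2) a[fast]=0 → fast++
(s=2,f=3) a[fast]=0 → fast++
(s=2,f=4) a[fast]=0 → fast++
(s=2,f=5) a[fast]=9≠0 swap→a[2]=9 → slow++,fast++
(s=3,f=6) a[fast]=0 → fast++
(s=3,f=7) a[fast]=0 → fast++
(s=3,f=8) a[fast]=0 → fast++
(s=3,f=9) a[fast]=0 → fast++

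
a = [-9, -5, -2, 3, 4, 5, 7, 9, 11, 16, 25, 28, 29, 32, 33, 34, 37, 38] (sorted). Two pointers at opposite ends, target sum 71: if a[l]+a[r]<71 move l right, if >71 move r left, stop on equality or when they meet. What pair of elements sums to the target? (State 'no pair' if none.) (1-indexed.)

(33, 38)

l=1 r=18: -9+38=29 <71, l++
l=2 r=18: -5+38=33 <71, l++
l=3 r=18: -2+38=36 <71, l++
l=4 r=18: 3+38=41 <71, l++
l=5 r=18: 4+38=42 <71, l++
l=6 r=18: 5+38=43 <71, l++
l=7 r=18: 7+38=45 <71, l++
l=8 r=18: 9+38=47 <71, l++
l=9 r=18: 11+38=49 <71, l++
l=10 r=18: 16+38=54 <71, l++
l=11 r=18: 25+38=63 <71, l++
l=12 r=18: 28+38=66 <71, l++
l=13 r=18: 29+38=67 <71, l++
l=14 r=18: 32+38=70 <71, l++
l=15 r=18: 33+38=71, found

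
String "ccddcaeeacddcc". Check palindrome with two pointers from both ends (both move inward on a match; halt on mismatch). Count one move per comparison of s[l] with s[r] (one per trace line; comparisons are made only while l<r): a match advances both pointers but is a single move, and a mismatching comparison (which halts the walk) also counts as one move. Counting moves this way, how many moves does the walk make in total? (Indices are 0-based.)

l=0 r=13: 'c'=='c', l++,r--
l=1 r=12: 'c'=='c', l++,r--
l=2 r=11: 'd'=='d', l++,r--
l=3 r=10: 'd'=='d', l++,r--
l=4 r=9: 'c'=='c', l++,r--
l=5 r=8: 'a'=='a', l++,r--
l=6 r=7: 'e'=='e', l++,r--

7 moves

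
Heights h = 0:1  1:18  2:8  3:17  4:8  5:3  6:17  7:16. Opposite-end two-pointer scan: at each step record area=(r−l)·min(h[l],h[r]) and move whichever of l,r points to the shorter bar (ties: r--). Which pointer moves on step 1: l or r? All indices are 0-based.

l=0 r=7: min(1,16)*7=7 best=7 *, l++

l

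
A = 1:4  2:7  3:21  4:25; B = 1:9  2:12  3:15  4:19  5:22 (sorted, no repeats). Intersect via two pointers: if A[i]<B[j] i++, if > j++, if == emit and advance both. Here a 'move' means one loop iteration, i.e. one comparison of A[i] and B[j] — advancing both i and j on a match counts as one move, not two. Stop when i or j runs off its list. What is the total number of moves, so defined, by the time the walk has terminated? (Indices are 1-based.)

i=1 j=1: 4<9, i++
i=2 j=1: 7<9, i++
i=3 j=1: 21>9, j++
i=3 j=2: 21>12, j++
i=3 j=3: 21>15, j++
i=3 j=4: 21>19, j++
i=3 j=5: 21<22, i++
i=4 j=5: 25>22, j++

8 moves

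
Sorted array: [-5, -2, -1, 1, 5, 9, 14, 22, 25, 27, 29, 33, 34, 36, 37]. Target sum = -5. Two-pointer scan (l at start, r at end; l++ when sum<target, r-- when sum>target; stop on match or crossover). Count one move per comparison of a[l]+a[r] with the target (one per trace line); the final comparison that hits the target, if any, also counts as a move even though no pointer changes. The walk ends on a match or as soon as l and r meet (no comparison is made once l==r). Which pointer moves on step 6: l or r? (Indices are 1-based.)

r

[1,15] -5+37=32 >-5 → r--
[1,14] -5+36=31 >-5 → r--
[1,13] -5+34=29 >-5 → r--
[1,12] -5+33=28 >-5 → r--
[1,11] -5+29=24 >-5 → r--
[1,10] -5+27=22 >-5 → r--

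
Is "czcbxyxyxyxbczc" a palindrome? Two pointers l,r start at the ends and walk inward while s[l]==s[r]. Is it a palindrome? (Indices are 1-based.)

l=1 r=15: 'c'=='c', l++,r--
l=2 r=14: 'z'=='z', l++,r--
l=3 r=13: 'c'=='c', l++,r--
l=4 r=12: 'b'=='b', l++,r--
l=5 r=11: 'x'=='x', l++,r--
l=6 r=10: 'y'=='y', l++,r--
l=7 r=9: 'x'=='x', l++,r--

palindrome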